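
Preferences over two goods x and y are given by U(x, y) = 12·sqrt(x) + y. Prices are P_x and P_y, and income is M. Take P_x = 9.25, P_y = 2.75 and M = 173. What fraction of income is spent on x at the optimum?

Solve: √x = 6·P_y/P_x, so x*(P_x,P_y) = (6·P_y/P_x)², and y* = (M − P_x·x*)/P_y.
Plugging in: x* = (6·2.75/9.25)² = 3.1819, y* = 52.2064.
Expenditure on x: 9.25·3.1819 = 29.4324; share = 0.1701.

share on x = 0.1701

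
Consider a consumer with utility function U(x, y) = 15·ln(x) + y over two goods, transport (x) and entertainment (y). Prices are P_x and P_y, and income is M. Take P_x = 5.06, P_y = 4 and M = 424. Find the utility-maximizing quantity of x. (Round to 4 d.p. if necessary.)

Set MRS = P_x/P_y: (15/x)/1 = P_x/P_y.
So x*(P_x,P_y) = 15·P_y/P_x, independent of income; and y* = (M − 15·P_y)/P_y.
At the given prices: x* = 15·4/5.06 = 11.8577.

x* = 11.8577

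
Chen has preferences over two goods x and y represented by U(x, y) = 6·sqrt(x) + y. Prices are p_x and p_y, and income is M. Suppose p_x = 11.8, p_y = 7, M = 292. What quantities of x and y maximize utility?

MU_x = 3/√x, MU_y = 1. Tangency: 3/√x = p_x/p_y.
Solve: √x = 3·p_y/p_x, so x*(p_x,p_y) = (3·p_y/p_x)², and y* = (M − p_x·x*)/p_y.
Plugging in: x* = (3·7/11.8)² = 3.1672, y* = 36.3753.

x* = 3.1672, y* = 36.3753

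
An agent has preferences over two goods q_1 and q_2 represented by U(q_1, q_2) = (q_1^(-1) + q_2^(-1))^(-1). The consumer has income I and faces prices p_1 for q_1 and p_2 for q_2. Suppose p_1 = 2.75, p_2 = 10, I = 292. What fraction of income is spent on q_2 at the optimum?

share on q_2 = 0.656

From the CES first-order condition, (q_2/q_1)^(2) = p_1/p_2.
Hence q_2/q_1 = (p_1/p_2)^(1/(2)), i.e. raised to the 0.5 power.
Substitute q_2 = (q_2/q_1)·q_1 into the budget: q_1* = I/(p_1 + p_2·(q_2/q_1)).
Numerically q_2/q_1 = 0.524404, so q_1* = 292/(2.75 + 10·0.524404) = 36.5272 and q_2* = 0.524404·36.5272 = 19.155.
Expenditure on q_2: 10·19.155 = 191.5502; share = 0.656.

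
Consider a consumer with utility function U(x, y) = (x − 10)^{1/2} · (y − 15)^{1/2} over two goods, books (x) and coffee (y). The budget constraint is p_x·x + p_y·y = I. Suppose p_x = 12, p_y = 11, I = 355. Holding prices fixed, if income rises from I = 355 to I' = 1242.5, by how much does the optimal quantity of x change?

Δx* = 36.9792

Let x' = x−10, y' = y−15. MRS = y'/x' = p_x/p_y.
After buying the subsistence bundle (10, 15), a share 0.5 of the remaining income goes to x: x* = 10 + 0.5·(I − 10p_x − 15p_y)/p_x.
Discretionary income = 355 − 10·12 − 15·11 = 70; x* = 10 + 0.5·70/12 = 12.9167.
At I' = 1242.5: x* = 49.8958. Change: 49.8958 − 12.9167 = 36.9792.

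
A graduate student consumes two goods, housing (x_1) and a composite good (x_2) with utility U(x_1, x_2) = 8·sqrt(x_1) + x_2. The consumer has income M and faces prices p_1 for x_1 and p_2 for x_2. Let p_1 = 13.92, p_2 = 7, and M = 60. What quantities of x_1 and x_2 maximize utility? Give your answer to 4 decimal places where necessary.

MU_x_1 = 4/√x_1, MU_x_2 = 1. Tangency: 4/√x_1 = p_1/p_2.
Thus x_1* = (4·p_2/p_1)² — independent of M — with the rest of income spent on x_2.
Plugging in: x_1* = (4·7/13.92)² = 4.0461, x_2* = 0.5255.

x_1* = 4.0461, x_2* = 0.5255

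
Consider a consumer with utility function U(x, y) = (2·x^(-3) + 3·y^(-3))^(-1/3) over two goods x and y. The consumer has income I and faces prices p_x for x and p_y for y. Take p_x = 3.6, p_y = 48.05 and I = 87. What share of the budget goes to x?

share on x = 0.1146

From the CES first-order condition, (2/3)·(y/x)^(4) = p_x/p_y.
Hence y/x = ((3/2)·p_x/p_y)^(1/(4)), i.e. raised to the 0.25 power.
Substitute y = (y/x)·x into the budget: x* = I/(p_x + p_y·(y/x)).
Numerically y/x = 0.578995, so x* = 87/(3.6 + 48.05·0.578995) = 2.7689 and y* = 0.578995·2.7689 = 1.6032.
Expenditure on x: 3.6·2.7689 = 9.9679; share = 0.1146.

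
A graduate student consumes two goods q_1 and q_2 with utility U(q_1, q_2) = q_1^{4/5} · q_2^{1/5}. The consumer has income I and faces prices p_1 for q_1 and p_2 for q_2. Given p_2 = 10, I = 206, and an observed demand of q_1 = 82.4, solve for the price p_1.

Tangency: MRS = 4·q_2/q_1 = p_1/p_2.
Rearranging, p_2·q_2 = (1/4)·p_1·q_1. Substituting into the budget gives p_1·q_1·(1 + (1/4)) = I.
Demand: q_1*(p_1,p_2,I) = 0.8·I/p_1 and q_2* = 0.2·I/p_2.
Set q_1* = 82.4 in the demand function and solve for p_1: p_1 = 2.

p_1 = 2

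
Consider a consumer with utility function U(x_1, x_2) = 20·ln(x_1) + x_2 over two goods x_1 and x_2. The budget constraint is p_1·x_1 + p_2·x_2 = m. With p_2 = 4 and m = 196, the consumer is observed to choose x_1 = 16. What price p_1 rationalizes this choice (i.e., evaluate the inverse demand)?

p_1 = 5

Set MRS = p_1/p_2: (20/x_1)/1 = p_1/p_2.
So x_1*(p_1,p_2) = 20·p_2/p_1, independent of income; and x_2* = (m − 20·p_2)/p_2.
Set x_1* = 16 in the demand function and solve for p_1: p_1 = 5.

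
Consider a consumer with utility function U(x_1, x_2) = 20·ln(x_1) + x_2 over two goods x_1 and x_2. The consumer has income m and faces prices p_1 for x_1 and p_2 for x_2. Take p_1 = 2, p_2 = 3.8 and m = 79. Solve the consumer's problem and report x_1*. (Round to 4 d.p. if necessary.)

x_1* = 38

Set MRS = p_1/p_2: (20/x_1)/1 = p_1/p_2.
So x_1*(p_1,p_2) = 20·p_2/p_1, independent of income; and x_2* = (m − 20·p_2)/p_2.
At the given prices: x_1* = 20·3.8/2 = 38.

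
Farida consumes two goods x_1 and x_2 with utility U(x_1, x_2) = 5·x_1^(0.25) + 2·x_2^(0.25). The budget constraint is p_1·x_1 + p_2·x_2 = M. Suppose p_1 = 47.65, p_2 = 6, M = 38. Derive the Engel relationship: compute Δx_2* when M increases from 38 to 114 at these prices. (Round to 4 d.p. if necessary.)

MU_x_1 ∝ 5·x_1^(-0.75), MU_x_2 ∝ 2·x_2^(-0.75), so MRS = (5/2)·(x_2/x_1)^(0.75) = p_1/p_2.
Solve for the ratio: x_2/x_1 = [(2/5)·p_1/p_2]^(4/3).
With the ratio pinned down, the budget gives x_1* = M/(p_1 + p_2·(x_2/x_1)) and x_2* = (x_2/x_1)·x_1*.
Numerically x_2/x_1 = 4.66977, so x_1* = 38/(47.65 + 6·4.66977) = 0.5022 and x_2* = 4.66977·0.5022 = 2.3451.
At M' = 114: x_2* = 7.0353. Change: 7.0353 − 2.3451 = 4.6902.

Δx_2* = 4.6902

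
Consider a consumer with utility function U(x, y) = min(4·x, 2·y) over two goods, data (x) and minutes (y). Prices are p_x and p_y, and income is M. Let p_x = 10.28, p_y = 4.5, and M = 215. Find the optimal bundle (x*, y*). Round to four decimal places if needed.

x* = 11.1515, y* = 22.3029

Leontief preferences: the optimum is at the kink where x/2 = y/4, i.e. y = 2·x.
Budget: p_x·x + p_y·2·x = M, so (2·p_x + 4·p_y)·x = 2·M.
Demand: x*(p_x,p_y,M) = 2·M/(2·p_x + 4·p_y), y* = 4·M/(2·p_x + 4·p_y).
Here 2·10.28 + 4·4.5 = 38.56, giving x* = 11.1515 and y* = 22.3029.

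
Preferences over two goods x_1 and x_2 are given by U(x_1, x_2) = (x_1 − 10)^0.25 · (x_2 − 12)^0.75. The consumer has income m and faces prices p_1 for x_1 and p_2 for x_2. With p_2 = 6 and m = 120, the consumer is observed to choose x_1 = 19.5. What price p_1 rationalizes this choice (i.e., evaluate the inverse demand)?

Let x_1' = x_1−10, x_2' = x_2−12. MRS = (1/3)·x_2'/x_1' = p_1/p_2.
Substituting into the budget: x_1* = 10 + 0.25·(m − 10·p_1 − 12·p_2)/p_1, and x_2* = 12 + 0.75·(…)/p_2.
Set x_1* = 19.5 in the demand function and solve for p_1: p_1 = 1.

p_1 = 1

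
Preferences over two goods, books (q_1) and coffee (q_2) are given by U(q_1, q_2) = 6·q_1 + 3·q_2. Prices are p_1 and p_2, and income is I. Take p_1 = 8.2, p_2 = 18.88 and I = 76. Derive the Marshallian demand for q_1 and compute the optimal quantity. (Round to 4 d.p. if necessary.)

q_1* = 9.2683

Linear utility — the consumer picks whichever good has higher MU/price: 6/8.2 = 0.7317 vs 3/18.88 = 0.1589.
q_1 gives more utility per dollar, so spend all income on q_1: q_1* = I/p_1, q_2* = 0.
Numerically: q_1* = 9.2683, q_2* = 0.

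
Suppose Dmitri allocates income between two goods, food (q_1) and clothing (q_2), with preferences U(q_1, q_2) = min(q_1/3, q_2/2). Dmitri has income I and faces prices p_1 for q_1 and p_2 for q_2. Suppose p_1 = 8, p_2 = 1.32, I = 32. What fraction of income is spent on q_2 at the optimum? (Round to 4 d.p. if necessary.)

Demand: q_1*(p_1,p_2,I) = 3·I/(3·p_1 + 2·p_2), q_2* = 2·I/(3·p_1 + 2·p_2).
Here 3·8 + 2·1.32 = 26.64, giving q_1* = 3.6036 and q_2* = 2.4024.
Expenditure on q_2: 1.32·2.4024 = 3.1712; share = 0.0991.

share on q_2 = 0.0991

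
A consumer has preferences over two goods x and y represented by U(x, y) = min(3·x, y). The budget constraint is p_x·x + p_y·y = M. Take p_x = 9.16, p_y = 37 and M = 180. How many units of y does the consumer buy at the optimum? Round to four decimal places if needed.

With perfect complements, no substitution: consume in ratio x:y = 1:3.
Budget: p_x·x + p_y·3·x = M, so (p_x + 3·p_y)·x = M.
Demand: x*(p_x,p_y,M) = M/(p_x + 3·p_y), y* = 3·M/(p_x + 3·p_y).
Here 9.16 + 3·37 = 120.16, giving y* = 4.494.

y* = 4.494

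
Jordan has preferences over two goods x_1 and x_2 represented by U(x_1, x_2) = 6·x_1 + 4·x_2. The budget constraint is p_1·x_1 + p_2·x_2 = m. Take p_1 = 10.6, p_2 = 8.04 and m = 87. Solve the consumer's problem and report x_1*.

Numerically: x_1* = 8.2075, x_2* = 0.

x_1* = 8.2075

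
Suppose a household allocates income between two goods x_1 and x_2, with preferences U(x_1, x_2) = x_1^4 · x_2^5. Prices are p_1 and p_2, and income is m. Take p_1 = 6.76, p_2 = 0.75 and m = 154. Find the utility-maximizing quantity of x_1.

x_1* = 10.1249

MU_x_1/MU_x_2 = (4·x_2)/(5·x_1); tangency sets this equal to p_1/p_2.
So 4·p_2·x_2 = 5·p_1·x_1; combined with the budget, a share 4/9 of income goes to x_1.
Demand: x_1*(p_1,p_2,m) = 4/9·m/p_1 and x_2* = 5/9·m/p_2.
At p_1=6.76, p_2=0.75, m=154: x_1* = 4/9·154/6.76 = 10.1249.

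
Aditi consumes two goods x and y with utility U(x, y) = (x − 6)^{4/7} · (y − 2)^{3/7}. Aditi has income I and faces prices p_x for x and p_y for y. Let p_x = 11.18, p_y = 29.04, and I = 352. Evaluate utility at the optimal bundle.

V = 6.8081

This is Cobb-Douglas in (x−6, y−2): tangency gives 4/7·p_y·(y−2) = 3/7·p_x·(x−6).
Substituting into the budget: x* = 6 + 4/7·(I − 6·p_x − 2·p_y)/p_x, and y* = 2 + 3/7·(…)/p_y.
Discretionary income = 352 − 6·11.18 − 2·29.04 = 226.84; x* = 6 + 4/7·226.84/11.18 = 17.5942; y* = 2 + 3/7·226.84/29.04 = 5.3477.
Utility at the optimum: U(17.5942, 5.3477) = 6.8081.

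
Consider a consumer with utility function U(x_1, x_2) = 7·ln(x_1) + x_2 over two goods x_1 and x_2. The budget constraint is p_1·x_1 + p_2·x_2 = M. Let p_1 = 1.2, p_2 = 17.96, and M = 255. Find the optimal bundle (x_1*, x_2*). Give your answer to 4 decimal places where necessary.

x_1* = 104.7667, x_2* = 7.1982

MU_x_1 = 7/x_1, MU_x_2 = 1. Tangency: 7/x_1 = p_1/p_2.
So x_1*(p_1,p_2) = 7·p_2/p_1, independent of income; and x_2* = (M − 7·p_2)/p_2.
At the given prices: x_1* = 7·17.96/1.2 = 104.7667, and x_2* = 7.1982.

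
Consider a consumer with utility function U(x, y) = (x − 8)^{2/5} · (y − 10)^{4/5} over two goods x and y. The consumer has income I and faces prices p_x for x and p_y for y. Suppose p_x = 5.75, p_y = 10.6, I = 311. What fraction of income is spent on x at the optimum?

share on x = 0.3183

This is Cobb-Douglas in (x−8, y−10): tangency gives 0.4·p_y·(y−10) = 0.8·p_x·(x−8).
After buying the subsistence bundle (8, 10), a share 1/3 of the remaining income goes to x: x* = 8 + 1/3·(I − 8p_x − 10p_y)/p_x.
Discretionary income = 311 − 8·5.75 − 10·10.6 = 159; x* = 8 + 1/3·159/5.75 = 17.2174; y* = 10 + 2/3·159/10.6 = 20.
Expenditure on x: 5.75·17.2174 = 99; share = 0.3183.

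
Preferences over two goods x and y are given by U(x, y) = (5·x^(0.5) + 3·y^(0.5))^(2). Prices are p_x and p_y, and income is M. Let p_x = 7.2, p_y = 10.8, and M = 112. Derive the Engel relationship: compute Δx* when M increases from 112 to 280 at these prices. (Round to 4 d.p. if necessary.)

Δx* = 18.8172

MRS = MU_x/MU_y = (5/3)·(y/x)^(0.5). Set equal to p_x/p_y.
Solve for the ratio: y/x = [(3/5)·p_x/p_y]^(2).
With the ratio pinned down, the budget gives x* = M/(p_x + p_y·(y/x)) and y* = (y/x)·x*.
Numerically y/x = 0.16, so x* = 112/(7.2 + 10.8·0.16) = 12.5448.
At M' = 280: x* = 31.362. Change: 31.362 − 12.5448 = 18.8172.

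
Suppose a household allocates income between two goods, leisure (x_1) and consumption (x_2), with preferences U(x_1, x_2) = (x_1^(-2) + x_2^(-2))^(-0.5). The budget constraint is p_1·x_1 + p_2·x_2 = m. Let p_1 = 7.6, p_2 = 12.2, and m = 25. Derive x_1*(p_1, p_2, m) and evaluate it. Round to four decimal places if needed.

x_1* = 1.3874

MU_x_1 ∝ x_1^(-3), MU_x_2 ∝ x_2^(-3), so MRS = (x_2/x_1)^(3) = p_1/p_2.
Hence x_2/x_1 = (p_1/p_2)^(1/(3)), i.e. raised to the 1/3 power.
Substitute x_2 = (x_2/x_1)·x_1 into the budget: x_1* = m/(p_1 + p_2·(x_2/x_1)).
Numerically x_2/x_1 = 0.854053, so x_1* = 25/(7.6 + 12.2·0.854053) = 1.3874.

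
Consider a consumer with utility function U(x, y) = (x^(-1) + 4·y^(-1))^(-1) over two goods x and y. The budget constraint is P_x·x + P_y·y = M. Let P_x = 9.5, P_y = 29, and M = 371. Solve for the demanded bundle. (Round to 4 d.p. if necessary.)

x* = 8.6893, y* = 9.9466

Numerically y/x = 1.144703, so x* = 371/(9.5 + 29·1.144703) = 8.6893 and y* = 1.144703·8.6893 = 9.9466.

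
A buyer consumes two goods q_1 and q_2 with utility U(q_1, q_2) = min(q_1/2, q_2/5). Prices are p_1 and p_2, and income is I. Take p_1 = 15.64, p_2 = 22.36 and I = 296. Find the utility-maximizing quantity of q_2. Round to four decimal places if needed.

q_2* = 10.3439

Leontief preferences: the optimum is at the kink where q_1/2 = q_2/5, i.e. q_2 = (5/2)·q_1.
Budget: p_1·q_1 + p_2·(5/2)·q_1 = I, so (2·p_1 + 5·p_2)·q_1 = 2·I.
Demand: q_1*(p_1,p_2,I) = 2·I/(2·p_1 + 5·p_2), q_2* = 5·I/(2·p_1 + 5·p_2).
Here 2·15.64 + 5·22.36 = 143.08, giving q_2* = 10.3439.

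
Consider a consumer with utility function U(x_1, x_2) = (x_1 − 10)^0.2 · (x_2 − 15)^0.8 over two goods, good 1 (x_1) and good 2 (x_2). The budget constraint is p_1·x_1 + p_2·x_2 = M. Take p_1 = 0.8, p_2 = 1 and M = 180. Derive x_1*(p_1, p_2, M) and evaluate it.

x_1* = 49.25

This is Cobb-Douglas in (x_1−10, x_2−15): tangency gives 0.2·p_2·(x_2−15) = 0.8·p_1·(x_1−10).
After buying the subsistence bundle (10, 15), a share 0.2 of the remaining income goes to x_1: x_1* = 10 + 0.2·(M − 10p_1 − 15p_2)/p_1.
Discretionary income = 180 − 10·0.8 − 15·1 = 157; x_1* = 10 + 0.2·157/0.8 = 49.25.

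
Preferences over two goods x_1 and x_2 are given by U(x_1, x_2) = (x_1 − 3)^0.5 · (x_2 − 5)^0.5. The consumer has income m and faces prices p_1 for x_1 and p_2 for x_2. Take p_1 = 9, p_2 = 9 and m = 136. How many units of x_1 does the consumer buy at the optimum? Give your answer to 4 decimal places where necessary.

This is Cobb-Douglas in (x_1−3, x_2−5): tangency gives 0.5·p_2·(x_2−5) = 0.5·p_1·(x_1−3).
After buying the subsistence bundle (3, 5), a share 0.5 of the remaining income goes to x_1: x_1* = 3 + 0.5·(m − 3p_1 − 5p_2)/p_1.
Discretionary income = 136 − 3·9 − 5·9 = 64; x_1* = 3 + 0.5·64/9 = 6.5556.

x_1* = 6.5556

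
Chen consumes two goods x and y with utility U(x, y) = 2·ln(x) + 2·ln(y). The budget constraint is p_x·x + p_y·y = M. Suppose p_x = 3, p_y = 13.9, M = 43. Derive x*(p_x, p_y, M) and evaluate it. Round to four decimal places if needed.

x* = 7.1667

Demand: x*(p_x,p_y,M) = 0.5·M/p_x and y* = 0.5·M/p_y.
At p_x=3, p_y=13.9, M=43: x* = 0.5·43/3 = 7.1667.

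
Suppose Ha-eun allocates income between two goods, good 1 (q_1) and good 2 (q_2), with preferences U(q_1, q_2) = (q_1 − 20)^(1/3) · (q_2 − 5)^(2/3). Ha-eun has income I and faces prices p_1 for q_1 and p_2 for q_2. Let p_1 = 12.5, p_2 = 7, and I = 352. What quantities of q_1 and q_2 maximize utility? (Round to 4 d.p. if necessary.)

MRS = (1/2)·(q_2−5)/(q_1−20). Tangency with p_1/p_2 gives q_2−5 = 2·(p_1/p_2)·(q_1−20).
Substituting into the budget: q_1* = 20 + 1/3·(I − 20·p_1 − 5·p_2)/p_1, and q_2* = 5 + 2/3·(…)/p_2.
Discretionary income = 352 − 20·12.5 − 5·7 = 67; q_1* = 20 + 1/3·67/12.5 = 21.7867; q_2* = 5 + 2/3·67/7 = 11.381.

q_1* = 21.7867, q_2* = 11.381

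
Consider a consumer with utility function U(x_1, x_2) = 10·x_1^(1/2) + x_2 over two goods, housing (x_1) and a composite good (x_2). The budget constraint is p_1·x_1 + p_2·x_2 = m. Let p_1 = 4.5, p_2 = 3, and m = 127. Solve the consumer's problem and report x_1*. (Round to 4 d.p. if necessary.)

Set MRS = p_1/p_2: 5·x_1^(−1/2) = p_1/p_2.
Solve: √x_1 = 5·p_2/p_1, so x_1*(p_1,p_2) = (5·p_2/p_1)², and x_2* = (m − p_1·x_1*)/p_2.
Plugging in: x_1* = (5·3/4.5)² = 11.1111.

x_1* = 11.1111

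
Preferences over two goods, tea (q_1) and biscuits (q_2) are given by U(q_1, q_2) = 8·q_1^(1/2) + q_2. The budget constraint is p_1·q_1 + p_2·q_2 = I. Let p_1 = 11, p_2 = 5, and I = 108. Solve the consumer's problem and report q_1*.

Utility is quasi-linear in q_2; the FOC for q_1 is 4/√q_1 = p_1/p_2.
Thus q_1* = (4·p_2/p_1)² — independent of I — with the rest of income spent on q_2.
Plugging in: q_1* = (4·5/11)² = 3.3058.

q_1* = 3.3058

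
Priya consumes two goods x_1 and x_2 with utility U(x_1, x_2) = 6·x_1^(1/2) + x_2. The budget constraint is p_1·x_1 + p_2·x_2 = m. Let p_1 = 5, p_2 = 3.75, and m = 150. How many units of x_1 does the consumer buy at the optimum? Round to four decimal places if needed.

Thus x_1* = (3·p_2/p_1)² — independent of m — with the rest of income spent on x_2.
Plugging in: x_1* = (3·3.75/5)² = 5.0625.

x_1* = 5.0625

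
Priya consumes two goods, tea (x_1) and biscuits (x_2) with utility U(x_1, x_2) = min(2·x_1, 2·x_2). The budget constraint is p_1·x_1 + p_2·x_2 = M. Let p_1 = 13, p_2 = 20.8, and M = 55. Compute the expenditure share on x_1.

Leontief preferences: the optimum is at the kink where x_1/2 = x_2/2, i.e. x_2 = x_1.
Budget: p_1·x_1 + p_2·x_1 = M, so (2·p_1 + 2·p_2)·x_1 = 2·M.
Demand: x_1*(p_1,p_2,M) = 2·M/(2·p_1 + 2·p_2), x_2* = 2·M/(2·p_1 + 2·p_2).
Here 2·13 + 2·20.8 = 67.6, giving x_1* = 1.6272 and x_2* = 1.6272.
Expenditure on x_1: 13·1.6272 = 21.1538; share = 0.3846.

share on x_1 = 0.3846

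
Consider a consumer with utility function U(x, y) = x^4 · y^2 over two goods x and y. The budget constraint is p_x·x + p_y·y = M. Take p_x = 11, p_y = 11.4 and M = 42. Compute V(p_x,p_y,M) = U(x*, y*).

V = 63.3152

MU_x/MU_y = (4·y)/(2·x); tangency sets this equal to p_x/p_y.
So 4·p_y·y = 2·p_x·x; combined with the budget, a share 2/3 of income goes to x.
Demand: x*(p_x,p_y,M) = 2/3·M/p_x and y* = 1/3·M/p_y.
At p_x=11, p_y=11.4, M=42: x* = 2/3·42/11 = 2.5455, y* = 1.2281.
Utility at the optimum: U(2.5455, 1.2281) = 63.3152.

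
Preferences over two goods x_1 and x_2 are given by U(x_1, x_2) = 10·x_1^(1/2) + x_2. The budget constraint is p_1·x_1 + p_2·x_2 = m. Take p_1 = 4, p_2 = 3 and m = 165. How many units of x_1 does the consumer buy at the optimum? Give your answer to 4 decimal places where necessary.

MU_x_1 = 5/√x_1, MU_x_2 = 1. Tangency: 5/√x_1 = p_1/p_2.
Thus x_1* = (5·p_2/p_1)² — independent of m — with the rest of income spent on x_2.
Plugging in: x_1* = (5·3/4)² = 14.0625.

x_1* = 14.0625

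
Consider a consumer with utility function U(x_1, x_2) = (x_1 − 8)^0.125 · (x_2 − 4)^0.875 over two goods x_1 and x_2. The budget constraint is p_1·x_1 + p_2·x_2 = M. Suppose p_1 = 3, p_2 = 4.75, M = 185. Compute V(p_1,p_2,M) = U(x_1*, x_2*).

This is Cobb-Douglas in (x_1−8, x_2−4): tangency gives 0.125·p_2·(x_2−4) = 0.875·p_1·(x_1−8).
After buying the subsistence bundle (8, 4), a share 0.125 of the remaining income goes to x_1: x_1* = 8 + 0.125·(M − 8p_1 − 4p_2)/p_1.
Discretionary income = 185 − 8·3 − 4·4.75 = 142; x_1* = 8 + 0.125·142/3 = 13.9167; x_2* = 4 + 0.875·142/4.75 = 30.1579.
Utility at the optimum: U(13.9167, 30.1579) = 21.7226.

V = 21.7226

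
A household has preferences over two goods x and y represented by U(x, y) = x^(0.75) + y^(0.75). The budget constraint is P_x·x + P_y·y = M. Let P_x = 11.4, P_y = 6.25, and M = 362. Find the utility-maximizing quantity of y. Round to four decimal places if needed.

MU_x ∝ x^(-0.25), MU_y ∝ y^(-0.25), so MRS = (y/x)^(0.25) = P_x/P_y.
Hence y/x = (P_x/P_y)^(1/(0.25)), i.e. raised to the 4 power.
With the ratio pinned down, the budget gives x* = M/(P_x + P_y·(y/x)) and y* = (y/x)·x*.
Numerically y/x = 11.068769, so x* = 362/(11.4 + 6.25·11.068769) = 4.4924 and y* = 11.068769·4.4924 = 49.7258.

y* = 49.7258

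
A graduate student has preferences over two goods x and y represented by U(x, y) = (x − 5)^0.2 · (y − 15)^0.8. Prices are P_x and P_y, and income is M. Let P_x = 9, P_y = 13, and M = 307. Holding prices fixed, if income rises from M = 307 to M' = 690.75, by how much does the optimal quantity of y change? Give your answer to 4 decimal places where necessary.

This is Cobb-Douglas in (x−5, y−15): tangency gives 0.2·P_y·(y−15) = 0.8·P_x·(x−5).
Substituting into the budget: x* = 5 + 0.2·(M − 5·P_x − 15·P_y)/P_x, and y* = 15 + 0.8·(…)/P_y.
Discretionary income = 307 − 5·9 − 15·13 = 67; y* = 15 + 0.8·67/13 = 19.1231.
At M' = 690.75: y* = 42.7385. Change: 42.7385 − 19.1231 = 23.6154.

Δy* = 23.6154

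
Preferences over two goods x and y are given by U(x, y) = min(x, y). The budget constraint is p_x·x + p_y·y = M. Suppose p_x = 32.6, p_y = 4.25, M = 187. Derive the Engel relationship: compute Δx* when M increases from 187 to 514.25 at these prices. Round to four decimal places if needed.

Δx* = 8.8806

With perfect complements, no substitution: consume in ratio x:y = 1:1.
Budget: p_x·x + p_y·x = M, so (p_x + p_y)·x = M.
Demand: x*(p_x,p_y,M) = M/(p_x + p_y), y* = M/(p_x + p_y).
Here 32.6 + 4.25 = 36.85, giving x* = 5.0746.
At M' = 514.25: x* = 13.9552. Change: 13.9552 − 5.0746 = 8.8806.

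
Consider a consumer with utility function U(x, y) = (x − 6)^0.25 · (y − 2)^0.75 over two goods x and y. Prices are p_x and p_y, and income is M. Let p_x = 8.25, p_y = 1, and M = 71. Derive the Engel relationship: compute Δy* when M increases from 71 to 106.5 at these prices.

After buying the subsistence bundle (6, 2), a share 0.25 of the remaining income goes to x: x* = 6 + 0.25·(M − 6p_x − 2p_y)/p_x.
Discretionary income = 71 − 6·8.25 − 2·1 = 19.5; y* = 2 + 0.75·19.5/1 = 16.625.
At M' = 106.5: y* = 43.25. Change: 43.25 − 16.625 = 26.625.

Δy* = 26.625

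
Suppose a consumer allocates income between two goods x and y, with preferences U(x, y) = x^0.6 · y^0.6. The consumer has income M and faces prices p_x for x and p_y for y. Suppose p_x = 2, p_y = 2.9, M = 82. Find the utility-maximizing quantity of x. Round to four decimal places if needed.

x* = 20.5

The MRS is y/x. Set MRS = p_x/p_y.
Rearranging, p_y·y = p_x·x. Substituting into the budget gives p_x·x·(1 + 1) = M.
Demand: x*(p_x,p_y,M) = 0.5·M/p_x and y* = 0.5·M/p_y.
At p_x=2, p_y=2.9, M=82: x* = 0.5·82/2 = 20.5.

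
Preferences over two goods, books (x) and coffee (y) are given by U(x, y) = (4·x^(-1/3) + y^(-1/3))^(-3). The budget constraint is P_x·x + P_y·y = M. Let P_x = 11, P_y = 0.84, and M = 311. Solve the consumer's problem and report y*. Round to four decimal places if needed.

MU_x ∝ 4·x^(-4/3), MU_y ∝ y^(-4/3), so MRS = 4·(y/x)^(4/3) = P_x/P_y.
Solve for the ratio: y/x = [(1/4)·P_x/P_y]^(0.75).
With the ratio pinned down, the budget gives x* = M/(P_x + P_y·(y/x)) and y* = (y/x)·x*.
Numerically y/x = 2.433829, so x* = 311/(11 + 0.84·2.433829) = 23.8416 and y* = 2.433829·23.8416 = 58.0264.

y* = 58.0264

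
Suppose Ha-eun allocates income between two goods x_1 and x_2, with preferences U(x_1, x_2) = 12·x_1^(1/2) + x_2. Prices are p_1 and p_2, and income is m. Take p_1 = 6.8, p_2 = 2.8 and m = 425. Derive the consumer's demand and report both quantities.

x_1* = 6.1038, x_2* = 136.9622

MU_x_1 = 6/√x_1, MU_x_2 = 1. Tangency: 6/√x_1 = p_1/p_2.
Thus x_1* = (6·p_2/p_1)² — independent of m — with the rest of income spent on x_2.
Plugging in: x_1* = (6·2.8/6.8)² = 6.1038, x_2* = 136.9622.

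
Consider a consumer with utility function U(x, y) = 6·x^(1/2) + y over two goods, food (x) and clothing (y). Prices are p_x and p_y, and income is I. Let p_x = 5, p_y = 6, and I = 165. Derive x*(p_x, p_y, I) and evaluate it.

Utility is quasi-linear in y; the FOC for x is 3/√x = p_x/p_y.
Thus x* = (3·p_y/p_x)² — independent of I — with the rest of income spent on y.
Plugging in: x* = (3·6/5)² = 12.96.

x* = 12.96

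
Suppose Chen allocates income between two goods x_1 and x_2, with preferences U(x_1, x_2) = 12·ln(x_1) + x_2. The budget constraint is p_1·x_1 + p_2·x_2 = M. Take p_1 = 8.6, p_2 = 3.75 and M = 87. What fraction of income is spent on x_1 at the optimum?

Set MRS = p_1/p_2: (12/x_1)/1 = p_1/p_2.
So x_1*(p_1,p_2) = 12·p_2/p_1, independent of income; and x_2* = (M − 12·p_2)/p_2.
At the given prices: x_1* = 12·3.75/8.6 = 5.2326, and x_2* = 11.2.
Expenditure on x_1: 8.6·5.2326 = 45; share = 0.5172.

share on x_1 = 0.5172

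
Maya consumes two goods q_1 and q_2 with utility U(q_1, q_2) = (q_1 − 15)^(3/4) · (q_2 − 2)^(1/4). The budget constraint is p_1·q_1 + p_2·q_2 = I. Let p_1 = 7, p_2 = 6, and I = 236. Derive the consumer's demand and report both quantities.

After buying the subsistence bundle (15, 2), a share 0.75 of the remaining income goes to q_1: q_1* = 15 + 0.75·(I − 15p_1 − 2p_2)/p_1.
Discretionary income = 236 − 15·7 − 2·6 = 119; q_1* = 15 + 0.75·119/7 = 27.75; q_2* = 2 + 0.25·119/6 = 6.9583.

q_1* = 27.75, q_2* = 6.9583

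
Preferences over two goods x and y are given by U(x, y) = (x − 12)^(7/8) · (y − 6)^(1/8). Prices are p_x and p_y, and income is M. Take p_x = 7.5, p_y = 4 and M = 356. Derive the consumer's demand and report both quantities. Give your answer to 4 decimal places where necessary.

Let x' = x−12, y' = y−6. MRS = 7·y'/x' = p_x/p_y.
Substituting into the budget: x* = 12 + 0.875·(M − 12·p_x − 6·p_y)/p_x, and y* = 6 + 0.125·(…)/p_y.
Discretionary income = 356 − 12·7.5 − 6·4 = 242; x* = 12 + 0.875·242/7.5 = 40.2333; y* = 6 + 0.125·242/4 = 13.5625.

x* = 40.2333, y* = 13.5625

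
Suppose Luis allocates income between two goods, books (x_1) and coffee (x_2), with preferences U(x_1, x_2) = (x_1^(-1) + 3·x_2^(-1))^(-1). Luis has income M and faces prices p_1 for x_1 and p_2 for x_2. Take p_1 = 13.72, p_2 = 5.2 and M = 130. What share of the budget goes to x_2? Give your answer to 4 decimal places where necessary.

From the CES first-order condition, (1/3)·(x_2/x_1)^(2) = p_1/p_2.
Hence x_2/x_1 = (3·p_1/p_2)^(1/(2)), i.e. raised to the 0.5 power.
With the ratio pinned down, the budget gives x_1* = M/(p_1 + p_2·(x_2/x_1)) and x_2* = (x_2/x_1)·x_1*.
Numerically x_2/x_1 = 2.813429, so x_1* = 130/(13.72 + 5.2·2.813429) = 4.5856 and x_2* = 2.813429·4.5856 = 12.9012.
Expenditure on x_2: 5.2·12.9012 = 67.086; share = 0.516.

share on x_2 = 0.516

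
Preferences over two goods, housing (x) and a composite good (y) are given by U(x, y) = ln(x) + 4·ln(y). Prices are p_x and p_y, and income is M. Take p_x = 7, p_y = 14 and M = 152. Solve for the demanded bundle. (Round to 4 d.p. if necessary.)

The MRS is (1/4)·y/x. Set MRS = p_x/p_y.
So p_y·y = 4·p_x·x; combined with the budget, a share 0.2 of income goes to x.
Demand: x*(p_x,p_y,M) = 0.2·M/p_x and y* = 0.8·M/p_y.
At p_x=7, p_y=14, M=152: x* = 0.2·152/7 = 4.3429, y* = 8.6857.

x* = 4.3429, y* = 8.6857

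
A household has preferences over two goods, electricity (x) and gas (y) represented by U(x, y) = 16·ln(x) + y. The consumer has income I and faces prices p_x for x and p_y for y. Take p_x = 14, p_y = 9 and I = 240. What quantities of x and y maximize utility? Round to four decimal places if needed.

Set MRS = p_x/p_y: (16/x)/1 = p_x/p_y.
So x*(p_x,p_y) = 16·p_y/p_x, independent of income; and y* = (I − 16·p_y)/p_y.
At the given prices: x* = 16·9/14 = 10.2857, and y* = 10.6667.

x* = 10.2857, y* = 10.6667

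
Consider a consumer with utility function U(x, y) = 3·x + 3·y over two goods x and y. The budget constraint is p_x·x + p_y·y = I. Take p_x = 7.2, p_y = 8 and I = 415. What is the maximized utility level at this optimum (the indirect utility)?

V = 172.9167

Linear utility — the consumer picks whichever good has higher MU/price: 3/7.2 = 0.4167 vs 3/8 = 0.375.
x gives more utility per dollar, so spend all income on x: x* = I/p_x, y* = 0.
Numerically: x* = 57.6389, y* = 0.
Utility at the optimum: U(57.6389, 0) = 172.9167.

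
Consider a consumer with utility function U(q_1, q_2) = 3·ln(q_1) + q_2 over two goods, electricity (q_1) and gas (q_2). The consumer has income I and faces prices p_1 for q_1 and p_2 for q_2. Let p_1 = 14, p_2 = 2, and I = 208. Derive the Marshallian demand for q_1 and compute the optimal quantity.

At the given prices: q_1* = 3·2/14 = 0.4286.

q_1* = 0.4286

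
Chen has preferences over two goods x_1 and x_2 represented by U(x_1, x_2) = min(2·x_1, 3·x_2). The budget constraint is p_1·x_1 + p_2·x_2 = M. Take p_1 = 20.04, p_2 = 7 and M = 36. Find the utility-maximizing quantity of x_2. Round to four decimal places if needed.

x_2* = 0.9714

Leontief preferences: the optimum is at the kink where x_1/3 = x_2/2, i.e. x_2 = (2/3)·x_1.
Budget: p_1·x_1 + p_2·(2/3)·x_1 = M, so (3·p_1 + 2·p_2)·x_1 = 3·M.
Demand: x_1*(p_1,p_2,M) = 3·M/(3·p_1 + 2·p_2), x_2* = 2·M/(3·p_1 + 2·p_2).
Here 3·20.04 + 2·7 = 74.12, giving x_2* = 0.9714.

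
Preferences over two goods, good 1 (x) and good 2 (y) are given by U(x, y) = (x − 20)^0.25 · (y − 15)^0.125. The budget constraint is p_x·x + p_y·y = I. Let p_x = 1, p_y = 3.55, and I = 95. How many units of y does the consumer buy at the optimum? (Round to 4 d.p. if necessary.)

y* = 17.0423

This is Cobb-Douglas in (x−20, y−15): tangency gives 0.25·p_y·(y−15) = 0.125·p_x·(x−20).
After buying the subsistence bundle (20, 15), a share 2/3 of the remaining income goes to x: x* = 20 + 2/3·(I − 20p_x − 15p_y)/p_x.
Discretionary income = 95 − 20·1 − 15·3.55 = 21.75; y* = 15 + 1/3·21.75/3.55 = 17.0423.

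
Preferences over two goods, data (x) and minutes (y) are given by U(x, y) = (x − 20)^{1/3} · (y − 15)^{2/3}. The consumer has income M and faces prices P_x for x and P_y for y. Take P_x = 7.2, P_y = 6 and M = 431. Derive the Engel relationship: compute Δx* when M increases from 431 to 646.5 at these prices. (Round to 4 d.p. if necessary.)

Δx* = 9.9769

Substituting into the budget: x* = 20 + 1/3·(M − 20·P_x − 15·P_y)/P_x, and y* = 15 + 2/3·(…)/P_y.
Discretionary income = 431 − 20·7.2 − 15·6 = 197; x* = 20 + 1/3·197/7.2 = 29.1204.
At M' = 646.5: x* = 39.0972. Change: 39.0972 − 29.1204 = 9.9769.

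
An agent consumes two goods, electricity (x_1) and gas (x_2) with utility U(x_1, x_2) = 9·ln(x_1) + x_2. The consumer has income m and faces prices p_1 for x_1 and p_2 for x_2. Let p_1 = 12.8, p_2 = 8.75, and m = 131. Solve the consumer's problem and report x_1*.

x_1* = 6.1523

MU_x_1 = 9/x_1, MU_x_2 = 1. Tangency: 9/x_1 = p_1/p_2.
So x_1*(p_1,p_2) = 9·p_2/p_1, independent of income; and x_2* = (m − 9·p_2)/p_2.
At the given prices: x_1* = 9·8.75/12.8 = 6.1523.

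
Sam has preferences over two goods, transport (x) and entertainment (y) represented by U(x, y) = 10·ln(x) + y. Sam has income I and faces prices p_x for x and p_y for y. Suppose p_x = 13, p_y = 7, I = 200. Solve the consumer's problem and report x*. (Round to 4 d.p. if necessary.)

x* = 5.3846

So x*(p_x,p_y) = 10·p_y/p_x, independent of income; and y* = (I − 10·p_y)/p_y.
At the given prices: x* = 10·7/13 = 5.3846.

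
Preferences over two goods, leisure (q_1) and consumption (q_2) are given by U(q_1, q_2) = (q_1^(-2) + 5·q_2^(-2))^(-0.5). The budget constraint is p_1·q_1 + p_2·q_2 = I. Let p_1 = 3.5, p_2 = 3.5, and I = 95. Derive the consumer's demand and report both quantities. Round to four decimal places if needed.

MRS = MU_q_1/MU_q_2 = (1/5)·(q_2/q_1)^(3). Set equal to p_1/p_2.
Hence q_2/q_1 = (5·p_1/p_2)^(1/(3)), i.e. raised to the 1/3 power.
With the ratio pinned down, the budget gives q_1* = I/(p_1 + p_2·(q_2/q_1)) and q_2* = (q_2/q_1)·q_1*.
Numerically q_2/q_1 = 1.709976, so q_1* = 95/(3.5 + 3.5·1.709976) = 10.0159 and q_2* = 1.709976·10.0159 = 17.127.

q_1* = 10.0159, q_2* = 17.127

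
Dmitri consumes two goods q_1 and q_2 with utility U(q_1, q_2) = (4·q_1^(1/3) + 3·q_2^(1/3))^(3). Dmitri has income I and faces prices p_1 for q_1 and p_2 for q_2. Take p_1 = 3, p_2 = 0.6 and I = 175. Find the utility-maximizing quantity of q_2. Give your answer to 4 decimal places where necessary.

From the CES first-order condition, (4/3)·(q_2/q_1)^(2/3) = p_1/p_2.
Solve for the ratio: q_2/q_1 = [(3/4)·p_1/p_2]^(1.5).
Substitute q_2 = (q_2/q_1)·q_1 into the budget: q_1* = I/(p_1 + p_2·(q_2/q_1)).
Numerically q_2/q_1 = 7.261844, so q_1* = 175/(3 + 0.6·7.261844) = 23.7865 and q_2* = 7.261844·23.7865 = 172.734.

q_2* = 172.734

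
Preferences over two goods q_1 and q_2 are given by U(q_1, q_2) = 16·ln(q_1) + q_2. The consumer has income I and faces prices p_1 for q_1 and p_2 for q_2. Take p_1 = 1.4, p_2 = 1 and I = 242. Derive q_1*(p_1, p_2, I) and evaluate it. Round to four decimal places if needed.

Set MRS = p_1/p_2: (16/q_1)/1 = p_1/p_2.
So q_1*(p_1,p_2) = 16·p_2/p_1, independent of income; and q_2* = (I − 16·p_2)/p_2.
At the given prices: q_1* = 16·1/1.4 = 11.4286.

q_1* = 11.4286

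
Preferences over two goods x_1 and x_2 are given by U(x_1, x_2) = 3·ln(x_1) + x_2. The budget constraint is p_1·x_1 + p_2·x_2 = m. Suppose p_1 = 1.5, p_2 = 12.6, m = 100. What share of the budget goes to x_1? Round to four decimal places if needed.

share on x_1 = 0.378

MU_x_1 = 3/x_1, MU_x_2 = 1. Tangency: 3/x_1 = p_1/p_2.
So x_1*(p_1,p_2) = 3·p_2/p_1, independent of income; and x_2* = (m − 3·p_2)/p_2.
At the given prices: x_1* = 3·12.6/1.5 = 25.2, and x_2* = 4.9365.
Expenditure on x_1: 1.5·25.2 = 37.8; share = 0.378.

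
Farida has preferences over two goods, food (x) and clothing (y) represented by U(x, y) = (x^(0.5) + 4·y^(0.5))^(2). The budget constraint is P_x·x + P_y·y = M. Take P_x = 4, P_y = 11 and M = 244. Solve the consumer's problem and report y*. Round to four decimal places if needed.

y* = 18.9285

From the CES first-order condition, (1/4)·(y/x)^(0.5) = P_x/P_y.
Hence y/x = (4·P_x/P_y)^(1/(0.5)), i.e. raised to the 2 power.
With the ratio pinned down, the budget gives x* = M/(P_x + P_y·(y/x)) and y* = (y/x)·x*.
Numerically y/x = 2.115702, so x* = 244/(4 + 11·2.115702) = 8.9467 and y* = 2.115702·8.9467 = 18.9285.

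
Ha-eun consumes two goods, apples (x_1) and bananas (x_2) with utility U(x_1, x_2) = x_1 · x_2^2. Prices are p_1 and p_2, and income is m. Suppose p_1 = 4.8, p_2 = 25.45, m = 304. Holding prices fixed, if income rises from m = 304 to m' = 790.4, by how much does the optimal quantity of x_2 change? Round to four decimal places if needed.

Demand: x_1*(p_1,p_2,m) = 1/3·m/p_1 and x_2* = 2/3·m/p_2.
At p_1=4.8, p_2=25.45, m=304: x_2* = 2/3·304/25.45 = 7.9633.
At m' = 790.4: x_2* = 20.7046. Change: 20.7046 − 7.9633 = 12.7413.

Δx_2* = 12.7413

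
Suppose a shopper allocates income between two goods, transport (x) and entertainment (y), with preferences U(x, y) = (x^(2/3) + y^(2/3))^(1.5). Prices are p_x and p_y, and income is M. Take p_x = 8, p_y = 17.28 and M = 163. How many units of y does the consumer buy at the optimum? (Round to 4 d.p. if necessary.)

From the CES first-order condition, (y/x)^(1/3) = p_x/p_y.
Solve for the ratio: y/x = [p_x/p_y]^(3).
With the ratio pinned down, the budget gives x* = M/(p_x + p_y·(y/x)) and y* = (y/x)·x*.
Numerically y/x = 0.099229, so x* = 163/(8 + 17.28·0.099229) = 16.7787 and y* = 0.099229·16.7787 = 1.6649.

y* = 1.6649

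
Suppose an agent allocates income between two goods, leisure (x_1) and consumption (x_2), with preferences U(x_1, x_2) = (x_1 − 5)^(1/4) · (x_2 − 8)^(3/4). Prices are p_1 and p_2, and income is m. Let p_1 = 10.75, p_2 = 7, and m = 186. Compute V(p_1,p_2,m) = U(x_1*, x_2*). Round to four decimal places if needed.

V = 5.5763

Let x_1' = x_1−5, x_2' = x_2−8. MRS = (1/3)·x_2'/x_1' = p_1/p_2.
After buying the subsistence bundle (5, 8), a share 0.25 of the remaining income goes to x_1: x_1* = 5 + 0.25·(m − 5p_1 − 8p_2)/p_1.
Discretionary income = 186 − 5·10.75 − 8·7 = 76.25; x_1* = 5 + 0.25·76.25/10.75 = 6.7733; x_2* = 8 + 0.75·76.25/7 = 16.1696.
Utility at the optimum: U(6.7733, 16.1696) = 5.5763.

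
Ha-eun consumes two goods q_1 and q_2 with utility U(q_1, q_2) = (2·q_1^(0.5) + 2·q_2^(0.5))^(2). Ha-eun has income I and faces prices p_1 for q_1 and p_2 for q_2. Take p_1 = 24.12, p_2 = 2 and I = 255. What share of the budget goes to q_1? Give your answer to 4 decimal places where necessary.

share on q_1 = 0.0766

MU_q_1 ∝ 2·q_1^(-0.5), MU_q_2 ∝ 2·q_2^(-0.5), so MRS = (q_2/q_1)^(0.5) = p_1/p_2.
Solve for the ratio: q_2/q_1 = [p_1/p_2]^(2).
Substitute q_2 = (q_2/q_1)·q_1 into the budget: q_1* = I/(p_1 + p_2·(q_2/q_1)).
Numerically q_2/q_1 = 145.4436, so q_1* = 255/(24.12 + 2·145.4436) = 0.8095 and q_2* = 145.4436·0.8095 = 117.7374.
Expenditure on q_1: 24.12·0.8095 = 19.5253; share = 0.0766.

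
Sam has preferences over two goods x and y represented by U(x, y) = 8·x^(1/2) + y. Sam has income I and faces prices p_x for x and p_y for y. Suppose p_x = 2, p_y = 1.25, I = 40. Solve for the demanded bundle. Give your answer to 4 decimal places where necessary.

MU_x = 4/√x, MU_y = 1. Tangency: 4/√x = p_x/p_y.
Thus x* = (4·p_y/p_x)² — independent of I — with the rest of income spent on y.
Plugging in: x* = (4·1.25/2)² = 6.25, y* = 22.

x* = 6.25, y* = 22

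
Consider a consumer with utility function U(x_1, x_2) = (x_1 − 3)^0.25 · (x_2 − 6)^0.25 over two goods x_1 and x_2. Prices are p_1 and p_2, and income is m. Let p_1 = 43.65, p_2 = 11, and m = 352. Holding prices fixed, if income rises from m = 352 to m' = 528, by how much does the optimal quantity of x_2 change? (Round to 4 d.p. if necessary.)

Δx_2* = 8

MRS = (x_2−6)/(x_1−3). Tangency with p_1/p_2 gives x_2−6 = (p_1/p_2)·(x_1−3).
Substituting into the budget: x_1* = 3 + 0.5·(m − 3·p_1 − 6·p_2)/p_1, and x_2* = 6 + 0.5·(…)/p_2.
Discretionary income = 352 − 3·43.65 − 6·11 = 155.05; x_2* = 6 + 0.5·155.05/11 = 13.0477.
At m' = 528: x_2* = 21.0477. Change: 21.0477 − 13.0477 = 8.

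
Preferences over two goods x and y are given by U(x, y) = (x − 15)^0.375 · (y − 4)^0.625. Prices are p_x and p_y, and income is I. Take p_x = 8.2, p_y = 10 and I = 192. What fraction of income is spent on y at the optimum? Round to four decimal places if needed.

This is Cobb-Douglas in (x−15, y−4): tangency gives 0.375·p_y·(y−4) = 0.625·p_x·(x−15).
After buying the subsistence bundle (15, 4), a share 0.375 of the remaining income goes to x: x* = 15 + 0.375·(I − 15p_x − 4p_y)/p_x.
Discretionary income = 192 − 15·8.2 − 4·10 = 29; x* = 15 + 0.375·29/8.2 = 16.3262; y* = 4 + 0.625·29/10 = 5.8125.
Expenditure on y: 10·5.8125 = 58.125; share = 0.3027.

share on y = 0.3027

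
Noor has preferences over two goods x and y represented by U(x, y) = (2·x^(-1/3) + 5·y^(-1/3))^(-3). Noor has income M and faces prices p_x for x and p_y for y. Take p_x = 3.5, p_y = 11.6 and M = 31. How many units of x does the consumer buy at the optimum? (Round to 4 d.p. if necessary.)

x* = 2.4051

MRS = MU_x/MU_y = (2/5)·(y/x)^(4/3). Set equal to p_x/p_y.
Hence y/x = ((5/2)·p_x/p_y)^(1/(4/3)), i.e. raised to the 0.75 power.
With the ratio pinned down, the budget gives x* = M/(p_x + p_y·(y/x)) and y* = (y/x)·x*.
Numerically y/x = 0.809399, so x* = 31/(3.5 + 11.6·0.809399) = 2.4051.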